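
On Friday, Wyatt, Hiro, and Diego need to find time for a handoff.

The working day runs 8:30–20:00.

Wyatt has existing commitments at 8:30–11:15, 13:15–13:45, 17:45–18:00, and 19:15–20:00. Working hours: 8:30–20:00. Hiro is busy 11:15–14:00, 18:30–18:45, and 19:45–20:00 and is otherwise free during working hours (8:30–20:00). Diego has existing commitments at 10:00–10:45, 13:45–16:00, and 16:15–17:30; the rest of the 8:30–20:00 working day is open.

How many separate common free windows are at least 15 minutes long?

Wyatt free within 08:30–20:00: 11:15–13:15, 13:45–17:45, 18:00–19:15.
Hiro free within 08:30–20:00: 08:30–11:15, 14:00–18:30, 18:45–19:45.
Diego free within 08:30–20:00: 08:30–10:00, 10:45–13:45, 16:00–16:15, 17:30–20:00.
Wyatt ∩ Hiro: 14:00–17:45, 18:00–18:30, 18:45–19:15.
Wyatt ∩ Hiro ∩ Diego: 16:00–16:15, 17:30–17:45, 18:00–18:30, 18:45–19:15.
Windows ≥ 15 min: 16:00–16:15, 17:30–17:45, 18:00–18:30, 18:45–19:15.
That's 4 windows.

4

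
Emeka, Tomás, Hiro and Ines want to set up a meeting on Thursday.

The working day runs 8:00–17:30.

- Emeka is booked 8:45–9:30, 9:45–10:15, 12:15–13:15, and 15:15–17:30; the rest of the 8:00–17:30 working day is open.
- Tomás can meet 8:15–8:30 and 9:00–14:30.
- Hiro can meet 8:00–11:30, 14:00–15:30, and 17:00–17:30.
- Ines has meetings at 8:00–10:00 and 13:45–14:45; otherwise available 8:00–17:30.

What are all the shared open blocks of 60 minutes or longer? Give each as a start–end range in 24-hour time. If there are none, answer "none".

Emeka free within 08:00–17:30: 08:00–08:45, 09:30–09:45, 10:15–12:15, 13:15–15:15.
Ines free within 08:00–17:30: 10:00–13:45, 14:45–17:30.
Emeka ∩ Tomás: 08:15–08:30, 09:30–09:45, 10:15–12:15, 13:15–14:30.
Emeka ∩ Tomás ∩ Hiro: 08:15–08:30, 09:30–09:45, 10:15–11:30, 14:00–14:30.
Emeka ∩ Tomás ∩ Hiro ∩ Ines: 10:15–11:30.
Windows ≥ 60 min: 10:15–11:30.

10:15–11:30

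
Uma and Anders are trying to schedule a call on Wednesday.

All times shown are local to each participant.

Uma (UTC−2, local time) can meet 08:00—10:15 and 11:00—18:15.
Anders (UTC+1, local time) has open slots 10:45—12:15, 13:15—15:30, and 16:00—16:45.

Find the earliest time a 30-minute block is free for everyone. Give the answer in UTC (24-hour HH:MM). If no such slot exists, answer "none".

10:00

Uma → UTC: 10:00–12:15, 13:00–20:15.
Anders → UTC: 09:45–11:15, 12:15–14:30, 15:00–15:45.
Uma ∩ Anders: 10:00–11:15, 13:00–14:30, 15:00–15:45.
Windows ≥ 30 min: 10:00–11:15, 13:00–14:30, 15:00–15:45.
Earliest such window starts at 10:00.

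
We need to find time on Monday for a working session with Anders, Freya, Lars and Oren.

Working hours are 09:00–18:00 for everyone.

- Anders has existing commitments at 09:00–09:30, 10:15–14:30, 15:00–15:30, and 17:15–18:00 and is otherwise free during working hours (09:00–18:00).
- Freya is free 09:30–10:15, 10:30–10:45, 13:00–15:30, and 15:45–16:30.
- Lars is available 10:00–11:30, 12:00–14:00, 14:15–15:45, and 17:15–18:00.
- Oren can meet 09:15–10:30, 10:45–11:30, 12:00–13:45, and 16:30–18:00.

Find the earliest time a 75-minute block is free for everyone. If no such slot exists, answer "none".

none

Anders free within 09:00–18:00: 09:30–10:15, 14:30–15:00, 15:30–17:15.
Anders ∩ Freya: 09:30–10:15, 14:30–15:00, 15:45–16:30.
Anders ∩ Freya ∩ Lars: 10:00–10:15, 14:30–15:00.
Anders ∩ Freya ∩ Lars ∩ Oren: 10:00–10:15.
Windows ≥ 75 min: (none).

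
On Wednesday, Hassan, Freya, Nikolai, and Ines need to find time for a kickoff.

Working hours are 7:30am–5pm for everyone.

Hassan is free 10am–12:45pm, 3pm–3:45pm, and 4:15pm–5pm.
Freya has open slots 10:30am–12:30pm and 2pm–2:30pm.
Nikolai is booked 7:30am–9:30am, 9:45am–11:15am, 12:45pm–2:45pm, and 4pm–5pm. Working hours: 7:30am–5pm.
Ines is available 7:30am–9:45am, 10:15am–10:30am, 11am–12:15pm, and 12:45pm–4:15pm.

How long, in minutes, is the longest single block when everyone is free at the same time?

60 minutes

Nikolai free within 07:30–17:00: 09:30–09:45, 11:15–12:45, 14:45–16:00.
Hassan ∩ Freya: 10:30–12:30.
Hassan ∩ Freya ∩ Nikolai: 11:15–12:30.
Hassan ∩ Freya ∩ Nikolai ∩ Ines: 11:15–12:15.
Single common window of 60 minutes.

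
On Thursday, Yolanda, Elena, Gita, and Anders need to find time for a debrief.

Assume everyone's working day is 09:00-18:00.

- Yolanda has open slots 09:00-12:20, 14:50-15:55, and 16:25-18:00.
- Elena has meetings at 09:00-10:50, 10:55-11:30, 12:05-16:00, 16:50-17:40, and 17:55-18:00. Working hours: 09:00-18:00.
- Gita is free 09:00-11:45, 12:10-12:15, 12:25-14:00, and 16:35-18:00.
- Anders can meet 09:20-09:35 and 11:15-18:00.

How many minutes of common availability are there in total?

Elena free within 09:00–18:00: 10:50–10:55, 11:30–12:05, 16:00–16:50, 17:40–17:55.
Yolanda ∩ Elena: 10:50–10:55, 11:30–12:05, 16:25–16:50, 17:40–17:55.
Yolanda ∩ Elena ∩ Gita: 10:50–10:55, 11:30–11:45, 16:35–16:50, 17:40–17:55.
Yolanda ∩ Elena ∩ Gita ∩ Anders: 11:30–11:45, 16:35–16:50, 17:40–17:55.
Total common minutes: 15 + 15 + 15 = 45.

45 minutes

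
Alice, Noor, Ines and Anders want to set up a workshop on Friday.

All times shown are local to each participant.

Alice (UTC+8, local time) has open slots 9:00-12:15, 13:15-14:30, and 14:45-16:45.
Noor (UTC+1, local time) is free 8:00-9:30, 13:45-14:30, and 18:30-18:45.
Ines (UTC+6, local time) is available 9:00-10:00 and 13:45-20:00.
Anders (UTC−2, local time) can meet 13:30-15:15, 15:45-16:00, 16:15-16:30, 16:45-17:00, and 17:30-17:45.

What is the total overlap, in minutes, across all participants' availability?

Alice → UTC: 01:00–04:15, 05:15–06:30, 06:45–08:45.
Noor → UTC: 07:00–08:30, 12:45–13:30, 17:30–17:45.
Ines → UTC: 03:00–04:00, 07:45–14:00.
Anders → UTC: 15:30–17:15, 17:45–18:00, 18:15–18:30, 18:45–19:00, 19:30–19:45.
Alice ∩ Noor: 07:00–08:30.
Alice ∩ Noor ∩ Ines: 07:45–08:30.
Alice ∩ Noor ∩ Ines ∩ Anders: (none).
Total common minutes: 0.

0 minutes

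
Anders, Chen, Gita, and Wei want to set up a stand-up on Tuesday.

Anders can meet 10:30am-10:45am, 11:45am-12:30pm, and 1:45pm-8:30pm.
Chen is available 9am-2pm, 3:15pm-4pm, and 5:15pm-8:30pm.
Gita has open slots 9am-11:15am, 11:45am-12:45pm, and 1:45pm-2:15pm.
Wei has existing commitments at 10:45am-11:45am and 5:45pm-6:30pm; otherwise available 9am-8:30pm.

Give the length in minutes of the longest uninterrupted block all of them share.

45 minutes

Wei free within 09:00–20:30: 09:00–10:45, 11:45–17:45, 18:30–20:30.
Anders ∩ Chen: 10:30–10:45, 11:45–12:30, 13:45–14:00, 15:15–16:00, 17:15–20:30.
Anders ∩ Chen ∩ Gita: 10:30–10:45, 11:45–12:30, 13:45–14:00.
Anders ∩ Chen ∩ Gita ∩ Wei: 10:30–10:45, 11:45–12:30, 13:45–14:00.
Common window lengths: 15, 45, 15 min; longest is 45.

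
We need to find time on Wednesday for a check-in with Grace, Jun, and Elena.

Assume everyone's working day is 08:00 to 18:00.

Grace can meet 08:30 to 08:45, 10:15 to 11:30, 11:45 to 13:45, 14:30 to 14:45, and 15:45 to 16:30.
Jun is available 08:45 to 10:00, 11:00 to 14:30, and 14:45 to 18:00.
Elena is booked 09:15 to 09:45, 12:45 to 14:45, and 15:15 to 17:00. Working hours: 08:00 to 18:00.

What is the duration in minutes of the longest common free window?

60 minutes

Elena free within 08:00–18:00: 08:00–09:15, 09:45–12:45, 14:45–15:15, 17:00–18:00.
Grace ∩ Jun: 11:00–11:30, 11:45–13:45, 15:45–16:30.
Grace ∩ Jun ∩ Elena: 11:00–11:30, 11:45–12:45.
Common window lengths: 30, 60 min; longest is 60.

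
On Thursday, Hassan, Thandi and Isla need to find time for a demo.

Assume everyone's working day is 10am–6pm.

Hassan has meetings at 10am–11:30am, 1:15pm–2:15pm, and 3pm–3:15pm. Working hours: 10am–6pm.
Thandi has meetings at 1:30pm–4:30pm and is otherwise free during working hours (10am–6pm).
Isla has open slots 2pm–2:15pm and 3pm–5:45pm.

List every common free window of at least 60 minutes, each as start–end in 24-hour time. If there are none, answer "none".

16:30–17:45

Hassan free within 10:00–18:00: 11:30–13:15, 14:15–15:00, 15:15–18:00.
Thandi free within 10:00–18:00: 10:00–13:30, 16:30–18:00.
Hassan ∩ Thandi: 11:30–13:15, 16:30–18:00.
Hassan ∩ Thandi ∩ Isla: 16:30–17:45.
Windows ≥ 60 min: 16:30–17:45.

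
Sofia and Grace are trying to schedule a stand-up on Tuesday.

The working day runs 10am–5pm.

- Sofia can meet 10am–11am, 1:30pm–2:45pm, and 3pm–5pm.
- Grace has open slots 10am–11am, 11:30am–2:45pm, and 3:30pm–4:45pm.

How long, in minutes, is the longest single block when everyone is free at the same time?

75 minutes

Sofia ∩ Grace: 10:00–11:00, 13:30–14:45, 15:30–16:45.
Common window lengths: 60, 75, 75 min; longest is 75.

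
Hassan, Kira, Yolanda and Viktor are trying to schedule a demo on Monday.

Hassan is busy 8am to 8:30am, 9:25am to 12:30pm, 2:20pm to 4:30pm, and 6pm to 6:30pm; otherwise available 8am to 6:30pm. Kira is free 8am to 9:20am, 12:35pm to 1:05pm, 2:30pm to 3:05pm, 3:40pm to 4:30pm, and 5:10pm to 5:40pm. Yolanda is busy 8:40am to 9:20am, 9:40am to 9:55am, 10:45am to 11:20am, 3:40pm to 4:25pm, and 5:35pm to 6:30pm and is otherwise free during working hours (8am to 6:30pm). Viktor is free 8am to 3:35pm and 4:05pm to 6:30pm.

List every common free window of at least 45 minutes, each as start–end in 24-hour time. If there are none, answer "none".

none

Hassan free within 08:00–18:30: 08:30–09:25, 12:30–14:20, 16:30–18:00.
Yolanda free within 08:00–18:30: 08:00–08:40, 09:20–09:40, 09:55–10:45, 11:20–15:40, 16:25–17:35.
Hassan ∩ Kira: 08:30–09:20, 12:35–13:05, 17:10–17:40.
Hassan ∩ Kira ∩ Yolanda: 08:30–08:40, 12:35–13:05, 17:10–17:35.
Hassan ∩ Kira ∩ Yolanda ∩ Viktor: 08:30–08:40, 12:35–13:05, 17:10–17:35.
Windows ≥ 45 min: (none).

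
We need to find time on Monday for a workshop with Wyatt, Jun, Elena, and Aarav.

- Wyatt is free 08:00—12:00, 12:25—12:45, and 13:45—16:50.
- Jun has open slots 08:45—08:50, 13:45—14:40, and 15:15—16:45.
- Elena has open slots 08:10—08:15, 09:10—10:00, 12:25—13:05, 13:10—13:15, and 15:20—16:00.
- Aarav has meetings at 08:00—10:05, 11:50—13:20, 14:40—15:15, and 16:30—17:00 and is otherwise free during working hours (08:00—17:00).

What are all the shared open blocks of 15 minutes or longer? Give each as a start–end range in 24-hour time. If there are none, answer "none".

Aarav free within 08:00–17:00: 10:05–11:50, 13:20–14:40, 15:15–16:30.
Wyatt ∩ Jun: 08:45–08:50, 13:45–14:40, 15:15–16:45.
Wyatt ∩ Jun ∩ Elena: 15:20–16:00.
Wyatt ∩ Jun ∩ Elena ∩ Aarav: 15:20–16:00.
Windows ≥ 15 min: 15:20–16:00.

15:20–16:00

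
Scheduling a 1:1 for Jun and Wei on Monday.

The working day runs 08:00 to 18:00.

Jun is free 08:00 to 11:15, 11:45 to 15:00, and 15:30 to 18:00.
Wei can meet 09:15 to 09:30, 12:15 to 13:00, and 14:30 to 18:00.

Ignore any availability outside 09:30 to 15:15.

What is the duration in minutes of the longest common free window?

45 minutes

Jun ∩ Wei: 09:15–09:30, 12:15–13:00, 14:30–15:00, 15:30–18:00.
Restricted to 09:30–15:15: 12:15–13:00, 14:30–15:00.
Common window lengths: 45, 30 min; longest is 45.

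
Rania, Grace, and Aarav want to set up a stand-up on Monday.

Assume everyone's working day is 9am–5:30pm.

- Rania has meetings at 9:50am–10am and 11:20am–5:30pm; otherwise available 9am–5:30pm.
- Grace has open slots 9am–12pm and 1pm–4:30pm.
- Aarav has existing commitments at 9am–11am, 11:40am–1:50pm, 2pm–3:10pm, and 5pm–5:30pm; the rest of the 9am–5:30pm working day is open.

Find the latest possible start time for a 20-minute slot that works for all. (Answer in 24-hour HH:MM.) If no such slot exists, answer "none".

11:00

Rania free within 09:00–17:30: 09:00–09:50, 10:00–11:20.
Aarav free within 09:00–17:30: 11:00–11:40, 13:50–14:00, 15:10–17:00.
Rania ∩ Grace: 09:00–09:50, 10:00–11:20.
Rania ∩ Grace ∩ Aarav: 11:00–11:20.
Windows ≥ 20 min: 11:00–11:20.
Latest start in the last window 11:00–11:20 is 11:20 − 20 min = 11:00.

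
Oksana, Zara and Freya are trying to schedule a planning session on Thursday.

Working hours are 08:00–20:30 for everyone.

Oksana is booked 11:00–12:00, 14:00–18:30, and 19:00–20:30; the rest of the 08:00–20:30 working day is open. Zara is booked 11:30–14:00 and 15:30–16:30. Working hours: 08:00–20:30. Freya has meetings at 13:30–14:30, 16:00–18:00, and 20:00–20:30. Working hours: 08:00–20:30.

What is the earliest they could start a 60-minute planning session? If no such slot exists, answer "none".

08:00

Oksana free within 08:00–20:30: 08:00–11:00, 12:00–14:00, 18:30–19:00.
Zara free within 08:00–20:30: 08:00–11:30, 14:00–15:30, 16:30–20:30.
Freya free within 08:00–20:30: 08:00–13:30, 14:30–16:00, 18:00–20:00.
Oksana ∩ Zara: 08:00–11:00, 18:30–19:00.
Oksana ∩ Zara ∩ Freya: 08:00–11:00, 18:30–19:00.
Windows ≥ 60 min: 08:00–11:00.
Earliest such window starts at 08:00.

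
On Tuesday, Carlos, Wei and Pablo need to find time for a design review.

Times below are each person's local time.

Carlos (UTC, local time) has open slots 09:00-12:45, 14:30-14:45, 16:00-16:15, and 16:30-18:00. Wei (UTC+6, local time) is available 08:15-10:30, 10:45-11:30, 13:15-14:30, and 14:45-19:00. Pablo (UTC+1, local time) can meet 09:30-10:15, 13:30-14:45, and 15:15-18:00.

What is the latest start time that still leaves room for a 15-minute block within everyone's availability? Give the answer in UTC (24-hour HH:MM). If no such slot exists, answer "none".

Carlos → UTC: 09:00–12:45, 14:30–14:45, 16:00–16:15, 16:30–18:00.
Wei → UTC: 02:15–04:30, 04:45–05:30, 07:15–08:30, 08:45–13:00.
Pablo → UTC: 08:30–09:15, 12:30–13:45, 14:15–17:00.
Carlos ∩ Wei: 09:00–12:45.
Carlos ∩ Wei ∩ Pablo: 09:00–09:15, 12:30–12:45.
Windows ≥ 15 min: 09:00–09:15, 12:30–12:45.
Latest start in the last window 12:30–12:45 is 12:45 − 15 min = 12:30.

12:30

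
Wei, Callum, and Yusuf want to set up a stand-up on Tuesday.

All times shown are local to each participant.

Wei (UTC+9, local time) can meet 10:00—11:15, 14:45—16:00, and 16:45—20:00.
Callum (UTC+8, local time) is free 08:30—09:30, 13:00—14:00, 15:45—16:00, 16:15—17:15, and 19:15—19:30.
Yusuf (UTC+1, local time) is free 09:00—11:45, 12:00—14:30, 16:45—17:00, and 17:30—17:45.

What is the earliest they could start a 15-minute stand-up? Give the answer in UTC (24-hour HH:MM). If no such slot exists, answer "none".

08:15

Wei → UTC: 01:00–02:15, 05:45–07:00, 07:45–11:00.
Callum → UTC: 00:30–01:30, 05:00–06:00, 07:45–08:00, 08:15–09:15, 11:15–11:30.
Yusuf → UTC: 08:00–10:45, 11:00–13:30, 15:45–16:00, 16:30–16:45.
Wei ∩ Callum: 01:00–01:30, 05:45–06:00, 07:45–08:00, 08:15–09:15.
Wei ∩ Callum ∩ Yusuf: 08:15–09:15.
Windows ≥ 15 min: 08:15–09:15.
Earliest such window starts at 08:15.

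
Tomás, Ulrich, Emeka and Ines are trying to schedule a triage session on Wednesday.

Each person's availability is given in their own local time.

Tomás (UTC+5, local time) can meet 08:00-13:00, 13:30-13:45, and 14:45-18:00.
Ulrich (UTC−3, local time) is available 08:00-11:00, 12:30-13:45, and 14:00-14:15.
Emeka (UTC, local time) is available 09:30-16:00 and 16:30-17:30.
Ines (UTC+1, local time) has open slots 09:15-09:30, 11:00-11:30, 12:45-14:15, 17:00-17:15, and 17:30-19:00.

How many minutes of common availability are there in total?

Tomás → UTC: 03:00–08:00, 08:30–08:45, 09:45–13:00.
Ulrich → UTC: 11:00–14:00, 15:30–16:45, 17:00–17:15.
Emeka → UTC: 09:30–16:00, 16:30–17:30.
Ines → UTC: 08:15–08:30, 10:00–10:30, 11:45–13:15, 16:00–16:15, 16:30–18:00.
Tomás ∩ Ulrich: 11:00–13:00.
Tomás ∩ Ulrich ∩ Emeka: 11:00–13:00.
Tomás ∩ Ulrich ∩ Emeka ∩ Ines: 11:45–13:00.
Total common minutes: 75.

75 minutes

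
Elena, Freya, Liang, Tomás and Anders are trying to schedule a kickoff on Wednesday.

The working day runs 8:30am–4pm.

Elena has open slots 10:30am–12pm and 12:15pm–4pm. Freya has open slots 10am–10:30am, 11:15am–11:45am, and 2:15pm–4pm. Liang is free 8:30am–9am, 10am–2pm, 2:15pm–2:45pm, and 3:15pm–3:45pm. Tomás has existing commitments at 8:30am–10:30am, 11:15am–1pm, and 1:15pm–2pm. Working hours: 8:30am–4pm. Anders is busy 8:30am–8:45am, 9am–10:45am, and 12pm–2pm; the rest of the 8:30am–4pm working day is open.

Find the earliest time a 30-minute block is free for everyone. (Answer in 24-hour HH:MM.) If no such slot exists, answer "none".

14:15

Tomás free within 08:30–16:00: 10:30–11:15, 13:00–13:15, 14:00–16:00.
Anders free within 08:30–16:00: 08:45–09:00, 10:45–12:00, 14:00–16:00.
Elena ∩ Freya: 11:15–11:45, 14:15–16:00.
Elena ∩ Freya ∩ Liang: 11:15–11:45, 14:15–14:45, 15:15–15:45.
Elena ∩ Freya ∩ Liang ∩ Tomás: 14:15–14:45, 15:15–15:45.
Elena ∩ Freya ∩ Liang ∩ Tomás ∩ Anders: 14:15–14:45, 15:15–15:45.
Windows ≥ 30 min: 14:15–14:45, 15:15–15:45.
Earliest such window starts at 14:15.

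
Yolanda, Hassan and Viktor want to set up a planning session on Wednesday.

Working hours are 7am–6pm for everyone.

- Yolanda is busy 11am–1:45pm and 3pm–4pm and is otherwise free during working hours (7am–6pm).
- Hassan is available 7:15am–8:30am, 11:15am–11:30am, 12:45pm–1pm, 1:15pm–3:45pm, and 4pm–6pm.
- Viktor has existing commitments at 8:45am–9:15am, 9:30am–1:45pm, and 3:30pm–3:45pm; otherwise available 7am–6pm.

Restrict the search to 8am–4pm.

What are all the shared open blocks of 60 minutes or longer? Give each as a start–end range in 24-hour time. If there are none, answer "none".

Yolanda free within 07:00–18:00: 07:00–11:00, 13:45–15:00, 16:00–18:00.
Viktor free within 07:00–18:00: 07:00–08:45, 09:15–09:30, 13:45–15:30, 15:45–18:00.
Yolanda ∩ Hassan: 07:15–08:30, 13:45–15:00, 16:00–18:00.
Yolanda ∩ Hassan ∩ Viktor: 07:15–08:30, 13:45–15:00, 16:00–18:00.
Restricted to 08:00–16:00: 08:00–08:30, 13:45–15:00.
Windows ≥ 60 min: 13:45–15:00.

13:45–15:00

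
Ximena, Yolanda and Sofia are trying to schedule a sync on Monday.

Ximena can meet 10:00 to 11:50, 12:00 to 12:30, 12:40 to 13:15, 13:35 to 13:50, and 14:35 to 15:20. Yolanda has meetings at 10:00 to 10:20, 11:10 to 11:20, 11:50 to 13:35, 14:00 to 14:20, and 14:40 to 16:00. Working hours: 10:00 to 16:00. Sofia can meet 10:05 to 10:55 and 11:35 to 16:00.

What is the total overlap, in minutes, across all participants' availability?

Yolanda free within 10:00–16:00: 10:20–11:10, 11:20–11:50, 13:35–14:00, 14:20–14:40.
Ximena ∩ Yolanda: 10:20–11:10, 11:20–11:50, 13:35–13:50, 14:35–14:40.
Ximena ∩ Yolanda ∩ Sofia: 10:20–10:55, 11:35–11:50, 13:35–13:50, 14:35–14:40.
Total common minutes: 35 + 15 + 15 + 5 = 70.

70 minutes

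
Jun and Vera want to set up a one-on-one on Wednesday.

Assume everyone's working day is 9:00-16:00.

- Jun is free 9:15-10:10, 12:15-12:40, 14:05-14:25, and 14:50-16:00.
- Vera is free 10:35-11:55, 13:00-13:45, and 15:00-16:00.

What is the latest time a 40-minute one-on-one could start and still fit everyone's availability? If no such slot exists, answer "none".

15:20

Jun ∩ Vera: 15:00–16:00.
Windows ≥ 40 min: 15:00–16:00.
Latest start in the last window 15:00–16:00 is 16:00 − 40 min = 15:20.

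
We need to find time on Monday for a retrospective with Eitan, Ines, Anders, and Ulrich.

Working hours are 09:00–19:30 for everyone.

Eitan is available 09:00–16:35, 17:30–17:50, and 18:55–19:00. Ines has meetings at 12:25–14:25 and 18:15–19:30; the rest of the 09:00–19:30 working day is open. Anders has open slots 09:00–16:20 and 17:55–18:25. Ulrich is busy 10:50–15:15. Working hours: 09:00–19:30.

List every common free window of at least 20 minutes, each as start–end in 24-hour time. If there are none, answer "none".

Ines free within 09:00–19:30: 09:00–12:25, 14:25–18:15.
Ulrich free within 09:00–19:30: 09:00–10:50, 15:15–19:30.
Eitan ∩ Ines: 09:00–12:25, 14:25–16:35, 17:30–17:50.
Eitan ∩ Ines ∩ Anders: 09:00–12:25, 14:25–16:20.
Eitan ∩ Ines ∩ Anders ∩ Ulrich: 09:00–10:50, 15:15–16:20.
Windows ≥ 20 min: 09:00–10:50, 15:15–16:20.

09:00–10:50, 15:15–16:20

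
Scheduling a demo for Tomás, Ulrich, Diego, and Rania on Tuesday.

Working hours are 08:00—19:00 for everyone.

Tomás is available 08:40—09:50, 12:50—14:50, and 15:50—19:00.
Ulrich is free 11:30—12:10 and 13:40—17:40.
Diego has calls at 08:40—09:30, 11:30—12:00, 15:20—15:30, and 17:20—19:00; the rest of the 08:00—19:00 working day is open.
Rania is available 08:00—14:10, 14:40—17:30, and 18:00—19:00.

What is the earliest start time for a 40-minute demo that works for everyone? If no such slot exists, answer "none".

Diego free within 08:00–19:00: 08:00–08:40, 09:30–11:30, 12:00–15:20, 15:30–17:20.
Tomás ∩ Ulrich: 13:40–14:50, 15:50–17:40.
Tomás ∩ Ulrich ∩ Diego: 13:40–14:50, 15:50–17:20.
Tomás ∩ Ulrich ∩ Diego ∩ Rania: 13:40–14:10, 14:40–14:50, 15:50–17:20.
Windows ≥ 40 min: 15:50–17:20.
Earliest such window starts at 15:50.

15:50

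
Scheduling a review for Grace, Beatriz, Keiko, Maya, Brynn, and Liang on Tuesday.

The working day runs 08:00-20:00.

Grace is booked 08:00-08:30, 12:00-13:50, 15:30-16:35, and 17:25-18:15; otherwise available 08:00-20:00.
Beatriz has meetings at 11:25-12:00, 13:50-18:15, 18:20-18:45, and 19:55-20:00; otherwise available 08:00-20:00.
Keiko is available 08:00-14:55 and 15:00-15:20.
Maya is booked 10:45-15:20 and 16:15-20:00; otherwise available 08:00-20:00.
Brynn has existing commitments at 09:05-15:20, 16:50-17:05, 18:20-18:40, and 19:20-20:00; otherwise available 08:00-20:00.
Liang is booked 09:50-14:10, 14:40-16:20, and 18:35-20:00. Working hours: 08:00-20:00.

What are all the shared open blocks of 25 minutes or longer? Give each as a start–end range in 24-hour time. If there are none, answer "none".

08:30–09:05

Grace free within 08:00–20:00: 08:30–12:00, 13:50–15:30, 16:35–17:25, 18:15–20:00.
Beatriz free within 08:00–20:00: 08:00–11:25, 12:00–13:50, 18:15–18:20, 18:45–19:55.
Maya free within 08:00–20:00: 08:00–10:45, 15:20–16:15.
Brynn free within 08:00–20:00: 08:00–09:05, 15:20–16:50, 17:05–18:20, 18:40–19:20.
Liang free within 08:00–20:00: 08:00–09:50, 14:10–14:40, 16:20–18:35.
Grace ∩ Beatriz: 08:30–11:25, 18:15–18:20, 18:45–19:55.
Grace ∩ Beatriz ∩ Keiko: 08:30–11:25.
Grace ∩ Beatriz ∩ Keiko ∩ Maya: 08:30–10:45.
Grace ∩ Beatriz ∩ Keiko ∩ Maya ∩ Brynn: 08:30–09:05.
Grace ∩ Beatriz ∩ Keiko ∩ Maya ∩ Brynn ∩ Liang: 08:30–09:05.
Windows ≥ 25 min: 08:30–09:05.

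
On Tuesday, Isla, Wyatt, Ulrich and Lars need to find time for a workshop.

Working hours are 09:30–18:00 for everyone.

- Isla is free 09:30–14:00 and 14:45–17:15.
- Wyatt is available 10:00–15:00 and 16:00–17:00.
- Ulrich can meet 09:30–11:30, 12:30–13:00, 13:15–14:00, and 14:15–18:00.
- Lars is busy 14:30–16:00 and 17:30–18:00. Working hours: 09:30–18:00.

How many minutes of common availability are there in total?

Lars free within 09:30–18:00: 09:30–14:30, 16:00–17:30.
Isla ∩ Wyatt: 10:00–14:00, 14:45–15:00, 16:00–17:00.
Isla ∩ Wyatt ∩ Ulrich: 10:00–11:30, 12:30–13:00, 13:15–14:00, 14:45–15:00, 16:00–17:00.
Isla ∩ Wyatt ∩ Ulrich ∩ Lars: 10:00–11:30, 12:30–13:00, 13:15–14:00, 16:00–17:00.
Total common minutes: 90 + 30 + 45 + 60 = 225.

225 minutes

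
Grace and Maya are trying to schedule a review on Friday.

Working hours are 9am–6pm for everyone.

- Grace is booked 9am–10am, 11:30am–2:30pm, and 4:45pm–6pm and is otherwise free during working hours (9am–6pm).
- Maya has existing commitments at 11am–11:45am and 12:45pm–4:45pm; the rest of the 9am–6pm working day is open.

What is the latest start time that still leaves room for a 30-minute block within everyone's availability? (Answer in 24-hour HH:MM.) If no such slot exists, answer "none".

Grace free within 09:00–18:00: 10:00–11:30, 14:30–16:45.
Maya free within 09:00–18:00: 09:00–11:00, 11:45–12:45, 16:45–18:00.
Grace ∩ Maya: 10:00–11:00.
Windows ≥ 30 min: 10:00–11:00.
Latest start in the last window 10:00–11:00 is 11:00 − 30 min = 10:30.

10:30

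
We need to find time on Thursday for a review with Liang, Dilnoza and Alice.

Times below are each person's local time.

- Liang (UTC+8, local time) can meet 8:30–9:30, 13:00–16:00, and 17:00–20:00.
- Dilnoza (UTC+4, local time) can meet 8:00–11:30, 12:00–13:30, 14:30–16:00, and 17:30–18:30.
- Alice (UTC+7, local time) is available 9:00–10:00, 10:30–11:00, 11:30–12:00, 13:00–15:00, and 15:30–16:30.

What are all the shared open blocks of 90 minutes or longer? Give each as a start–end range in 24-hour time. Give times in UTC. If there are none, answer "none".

06:00–07:30

Liang → UTC: 00:30–01:30, 05:00–08:00, 09:00–12:00.
Dilnoza → UTC: 04:00–07:30, 08:00–09:30, 10:30–12:00, 13:30–14:30.
Alice → UTC: 02:00–03:00, 03:30–04:00, 04:30–05:00, 06:00–08:00, 08:30–09:30.
Liang ∩ Dilnoza: 05:00–07:30, 09:00–09:30, 10:30–12:00.
Liang ∩ Dilnoza ∩ Alice: 06:00–07:30, 09:00–09:30.
Windows ≥ 90 min: 06:00–07:30.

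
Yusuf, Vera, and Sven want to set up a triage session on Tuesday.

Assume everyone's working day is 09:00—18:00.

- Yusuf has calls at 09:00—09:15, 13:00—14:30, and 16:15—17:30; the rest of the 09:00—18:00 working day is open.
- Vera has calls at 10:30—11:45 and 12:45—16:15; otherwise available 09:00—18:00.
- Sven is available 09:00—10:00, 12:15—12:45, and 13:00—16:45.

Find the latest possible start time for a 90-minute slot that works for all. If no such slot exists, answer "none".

none

Yusuf free within 09:00–18:00: 09:15–13:00, 14:30–16:15, 17:30–18:00.
Vera free within 09:00–18:00: 09:00–10:30, 11:45–12:45, 16:15–18:00.
Yusuf ∩ Vera: 09:15–10:30, 11:45–12:45, 17:30–18:00.
Yusuf ∩ Vera ∩ Sven: 09:15–10:00, 12:15–12:45.
Windows ≥ 90 min: (none).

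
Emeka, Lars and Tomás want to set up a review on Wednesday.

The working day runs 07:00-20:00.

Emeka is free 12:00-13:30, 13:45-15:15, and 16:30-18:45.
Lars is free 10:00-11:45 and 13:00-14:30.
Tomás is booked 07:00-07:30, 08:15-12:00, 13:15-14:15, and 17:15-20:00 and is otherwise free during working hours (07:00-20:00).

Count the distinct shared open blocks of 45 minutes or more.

Tomás free within 07:00–20:00: 07:30–08:15, 12:00–13:15, 14:15–17:15.
Emeka ∩ Lars: 13:00–13:30, 13:45–14:30.
Emeka ∩ Lars ∩ Tomás: 13:00–13:15, 14:15–14:30.
Windows ≥ 45 min: (none).
That's 0 windows.

0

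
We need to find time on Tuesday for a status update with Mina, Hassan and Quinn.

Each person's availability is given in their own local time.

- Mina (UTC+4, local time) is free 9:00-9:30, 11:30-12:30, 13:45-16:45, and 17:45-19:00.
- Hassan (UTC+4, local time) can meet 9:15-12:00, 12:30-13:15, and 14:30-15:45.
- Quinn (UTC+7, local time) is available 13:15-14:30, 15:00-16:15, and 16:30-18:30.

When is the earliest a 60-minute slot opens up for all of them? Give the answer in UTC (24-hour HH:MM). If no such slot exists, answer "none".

Mina → UTC: 05:00–05:30, 07:30–08:30, 09:45–12:45, 13:45–15:00.
Hassan → UTC: 05:15–08:00, 08:30–09:15, 10:30–11:45.
Quinn → UTC: 06:15–07:30, 08:00–09:15, 09:30–11:30.
Mina ∩ Hassan: 05:15–05:30, 07:30–08:00, 10:30–11:45.
Mina ∩ Hassan ∩ Quinn: 10:30–11:30.
Windows ≥ 60 min: 10:30–11:30.
Earliest such window starts at 10:30.

10:30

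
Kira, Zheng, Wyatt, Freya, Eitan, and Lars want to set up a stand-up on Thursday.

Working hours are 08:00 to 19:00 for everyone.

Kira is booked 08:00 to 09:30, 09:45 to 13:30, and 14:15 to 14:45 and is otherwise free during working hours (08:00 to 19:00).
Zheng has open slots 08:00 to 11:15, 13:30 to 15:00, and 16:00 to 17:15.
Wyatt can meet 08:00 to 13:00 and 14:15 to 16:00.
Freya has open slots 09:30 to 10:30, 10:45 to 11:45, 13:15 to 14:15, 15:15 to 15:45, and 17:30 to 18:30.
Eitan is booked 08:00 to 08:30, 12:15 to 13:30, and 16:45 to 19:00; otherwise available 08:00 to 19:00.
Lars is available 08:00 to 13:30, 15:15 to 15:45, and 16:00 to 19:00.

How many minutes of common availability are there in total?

15 minutes

Kira free within 08:00–19:00: 09:30–09:45, 13:30–14:15, 14:45–19:00.
Eitan free within 08:00–19:00: 08:30–12:15, 13:30–16:45.
Kira ∩ Zheng: 09:30–09:45, 13:30–14:15, 14:45–15:00, 16:00–17:15.
Kira ∩ Zheng ∩ Wyatt: 09:30–09:45, 14:45–15:00.
Kira ∩ Zheng ∩ Wyatt ∩ Freya: 09:30–09:45.
Kira ∩ Zheng ∩ Wyatt ∩ Freya ∩ Eitan: 09:30–09:45.
Kira ∩ Zheng ∩ Wyatt ∩ Freya ∩ Eitan ∩ Lars: 09:30–09:45.
Total common minutes: 15.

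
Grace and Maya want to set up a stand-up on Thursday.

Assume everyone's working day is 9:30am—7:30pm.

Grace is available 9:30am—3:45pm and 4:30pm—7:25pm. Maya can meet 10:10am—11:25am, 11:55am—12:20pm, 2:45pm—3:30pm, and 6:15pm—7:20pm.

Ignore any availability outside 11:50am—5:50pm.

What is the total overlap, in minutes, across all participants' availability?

70 minutes

Grace ∩ Maya: 10:10–11:25, 11:55–12:20, 14:45–15:30, 18:15–19:20.
Restricted to 11:50–17:50: 11:55–12:20, 14:45–15:30.
Total common minutes: 25 + 45 = 70.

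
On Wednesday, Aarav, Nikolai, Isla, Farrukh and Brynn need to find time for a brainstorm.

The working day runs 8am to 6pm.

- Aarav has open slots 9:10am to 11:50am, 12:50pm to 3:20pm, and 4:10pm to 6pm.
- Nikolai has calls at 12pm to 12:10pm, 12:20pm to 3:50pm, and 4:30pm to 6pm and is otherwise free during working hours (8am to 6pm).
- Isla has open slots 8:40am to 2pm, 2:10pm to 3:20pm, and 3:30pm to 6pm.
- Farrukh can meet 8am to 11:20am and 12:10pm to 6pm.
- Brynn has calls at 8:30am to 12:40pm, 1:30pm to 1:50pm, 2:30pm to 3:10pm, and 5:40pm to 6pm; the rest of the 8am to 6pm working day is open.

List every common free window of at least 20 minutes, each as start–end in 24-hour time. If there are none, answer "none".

Nikolai free within 08:00–18:00: 08:00–12:00, 12:10–12:20, 15:50–16:30.
Brynn free within 08:00–18:00: 08:00–08:30, 12:40–13:30, 13:50–14:30, 15:10–17:40.
Aarav ∩ Nikolai: 09:10–11:50, 16:10–16:30.
Aarav ∩ Nikolai ∩ Isla: 09:10–11:50, 16:10–16:30.
Aarav ∩ Nikolai ∩ Isla ∩ Farrukh: 09:10–11:20, 16:10–16:30.
Aarav ∩ Nikolai ∩ Isla ∩ Farrukh ∩ Brynn: 16:10–16:30.
Windows ≥ 20 min: 16:10–16:30.

16:10–16:30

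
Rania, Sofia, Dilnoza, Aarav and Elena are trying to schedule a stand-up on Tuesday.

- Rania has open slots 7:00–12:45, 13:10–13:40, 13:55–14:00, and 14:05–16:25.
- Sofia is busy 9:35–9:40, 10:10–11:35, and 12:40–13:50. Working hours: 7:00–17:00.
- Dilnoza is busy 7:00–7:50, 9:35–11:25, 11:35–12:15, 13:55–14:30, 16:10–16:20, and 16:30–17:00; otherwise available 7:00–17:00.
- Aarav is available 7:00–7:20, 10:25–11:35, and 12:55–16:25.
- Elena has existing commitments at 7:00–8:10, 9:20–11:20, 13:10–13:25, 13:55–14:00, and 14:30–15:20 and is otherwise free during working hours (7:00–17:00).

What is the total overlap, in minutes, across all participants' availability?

55 minutes

Sofia free within 07:00–17:00: 07:00–09:35, 09:40–10:10, 11:35–12:40, 13:50–17:00.
Dilnoza free within 07:00–17:00: 07:50–09:35, 11:25–11:35, 12:15–13:55, 14:30–16:10, 16:20–16:30.
Elena free within 07:00–17:00: 08:10–09:20, 11:20–13:10, 13:25–13:55, 14:00–14:30, 15:20–17:00.
Rania ∩ Sofia: 07:00–09:35, 09:40–10:10, 11:35–12:40, 13:55–14:00, 14:05–16:25.
Rania ∩ Sofia ∩ Dilnoza: 07:50–09:35, 12:15–12:40, 14:30–16:10, 16:20–16:25.
Rania ∩ Sofia ∩ Dilnoza ∩ Aarav: 14:30–16:10, 16:20–16:25.
Rania ∩ Sofia ∩ Dilnoza ∩ Aarav ∩ Elena: 15:20–16:10, 16:20–16:25.
Total common minutes: 50 + 5 = 55.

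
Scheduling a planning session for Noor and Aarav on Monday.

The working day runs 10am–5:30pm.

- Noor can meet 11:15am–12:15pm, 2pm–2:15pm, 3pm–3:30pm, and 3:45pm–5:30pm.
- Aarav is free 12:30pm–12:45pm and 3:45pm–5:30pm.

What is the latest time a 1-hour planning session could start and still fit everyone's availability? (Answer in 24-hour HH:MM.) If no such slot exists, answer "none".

Noor ∩ Aarav: 15:45–17:30.
Windows ≥ 60 min: 15:45–17:30.
Latest start in the last window 15:45–17:30 is 17:30 − 60 min = 16:30.

16:30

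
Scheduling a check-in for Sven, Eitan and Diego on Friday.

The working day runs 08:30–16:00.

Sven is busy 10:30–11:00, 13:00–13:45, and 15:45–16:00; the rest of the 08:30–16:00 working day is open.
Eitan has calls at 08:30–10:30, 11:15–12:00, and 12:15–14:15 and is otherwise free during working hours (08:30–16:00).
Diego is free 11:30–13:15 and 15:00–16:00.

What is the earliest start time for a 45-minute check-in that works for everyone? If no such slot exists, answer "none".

15:00

Sven free within 08:30–16:00: 08:30–10:30, 11:00–13:00, 13:45–15:45.
Eitan free within 08:30–16:00: 10:30–11:15, 12:00–12:15, 14:15–16:00.
Sven ∩ Eitan: 11:00–11:15, 12:00–12:15, 14:15–15:45.
Sven ∩ Eitan ∩ Diego: 12:00–12:15, 15:00–15:45.
Windows ≥ 45 min: 15:00–15:45.
Earliest such window starts at 15:00.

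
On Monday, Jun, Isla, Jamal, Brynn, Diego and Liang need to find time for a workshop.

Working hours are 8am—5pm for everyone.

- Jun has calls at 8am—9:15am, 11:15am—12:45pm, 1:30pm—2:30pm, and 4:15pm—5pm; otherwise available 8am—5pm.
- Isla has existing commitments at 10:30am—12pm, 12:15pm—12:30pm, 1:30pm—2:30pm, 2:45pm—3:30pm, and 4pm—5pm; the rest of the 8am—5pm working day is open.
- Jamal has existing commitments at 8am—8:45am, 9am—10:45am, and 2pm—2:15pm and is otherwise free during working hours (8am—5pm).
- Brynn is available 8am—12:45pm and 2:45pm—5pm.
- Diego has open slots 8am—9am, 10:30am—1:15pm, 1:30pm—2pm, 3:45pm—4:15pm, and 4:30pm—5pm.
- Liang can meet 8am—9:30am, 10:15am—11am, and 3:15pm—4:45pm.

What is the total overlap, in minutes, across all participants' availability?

15 minutes

Jun free within 08:00–17:00: 09:15–11:15, 12:45–13:30, 14:30–16:15.
Isla free within 08:00–17:00: 08:00–10:30, 12:00–12:15, 12:30–13:30, 14:30–14:45, 15:30–16:00.
Jamal free within 08:00–17:00: 08:45–09:00, 10:45–14:00, 14:15–17:00.
Jun ∩ Isla: 09:15–10:30, 12:45–13:30, 14:30–14:45, 15:30–16:00.
Jun ∩ Isla ∩ Jamal: 12:45–13:30, 14:30–14:45, 15:30–16:00.
Jun ∩ Isla ∩ Jamal ∩ Brynn: 15:30–16:00.
Jun ∩ Isla ∩ Jamal ∩ Brynn ∩ Diego: 15:45–16:00.
Jun ∩ Isla ∩ Jamal ∩ Brynn ∩ Diego ∩ Liang: 15:45–16:00.
Total common minutes: 15.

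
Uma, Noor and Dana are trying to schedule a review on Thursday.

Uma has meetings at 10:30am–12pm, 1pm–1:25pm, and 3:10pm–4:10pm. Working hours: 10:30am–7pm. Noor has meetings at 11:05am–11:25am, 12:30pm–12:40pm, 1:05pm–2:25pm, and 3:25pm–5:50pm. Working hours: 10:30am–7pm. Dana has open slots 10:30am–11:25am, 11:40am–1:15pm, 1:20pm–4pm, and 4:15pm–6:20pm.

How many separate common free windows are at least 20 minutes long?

4

Uma free within 10:30–19:00: 12:00–13:00, 13:25–15:10, 16:10–19:00.
Noor free within 10:30–19:00: 10:30–11:05, 11:25–12:30, 12:40–13:05, 14:25–15:25, 17:50–19:00.
Uma ∩ Noor: 12:00–12:30, 12:40–13:00, 14:25–15:10, 17:50–19:00.
Uma ∩ Noor ∩ Dana: 12:00–12:30, 12:40–13:00, 14:25–15:10, 17:50–18:20.
Windows ≥ 20 min: 12:00–12:30, 12:40–13:00, 14:25–15:10, 17:50–18:20.
That's 4 windows.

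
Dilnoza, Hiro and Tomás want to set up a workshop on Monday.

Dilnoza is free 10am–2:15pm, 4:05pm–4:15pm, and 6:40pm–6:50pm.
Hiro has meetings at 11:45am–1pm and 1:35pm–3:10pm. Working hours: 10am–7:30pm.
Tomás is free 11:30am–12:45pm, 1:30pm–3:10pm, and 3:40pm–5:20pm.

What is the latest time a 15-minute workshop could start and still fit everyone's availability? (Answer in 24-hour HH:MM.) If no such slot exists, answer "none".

11:30

Hiro free within 10:00–19:30: 10:00–11:45, 13:00–13:35, 15:10–19:30.
Dilnoza ∩ Hiro: 10:00–11:45, 13:00–13:35, 16:05–16:15, 18:40–18:50.
Dilnoza ∩ Hiro ∩ Tomás: 11:30–11:45, 13:30–13:35, 16:05–16:15.
Windows ≥ 15 min: 11:30–11:45.
Latest start in the last window 11:30–11:45 is 11:45 − 15 min = 11:30.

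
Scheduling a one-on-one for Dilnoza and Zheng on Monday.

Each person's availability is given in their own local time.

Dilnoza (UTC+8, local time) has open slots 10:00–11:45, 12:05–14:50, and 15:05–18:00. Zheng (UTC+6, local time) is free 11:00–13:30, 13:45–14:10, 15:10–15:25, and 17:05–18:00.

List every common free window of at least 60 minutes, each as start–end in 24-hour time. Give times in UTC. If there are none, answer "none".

Dilnoza → UTC: 02:00–03:45, 04:05–06:50, 07:05–10:00.
Zheng → UTC: 05:00–07:30, 07:45–08:10, 09:10–09:25, 11:05–12:00.
Dilnoza ∩ Zheng: 05:00–06:50, 07:05–07:30, 07:45–08:10, 09:10–09:25.
Windows ≥ 60 min: 05:00–06:50.

05:00–06:50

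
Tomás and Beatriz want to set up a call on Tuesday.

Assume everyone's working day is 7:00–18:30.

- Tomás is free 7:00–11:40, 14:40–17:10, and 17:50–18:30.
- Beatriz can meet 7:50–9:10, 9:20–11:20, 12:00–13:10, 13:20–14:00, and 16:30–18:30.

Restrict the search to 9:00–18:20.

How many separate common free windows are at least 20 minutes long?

3

Tomás ∩ Beatriz: 07:50–09:10, 09:20–11:20, 16:30–17:10, 17:50–18:30.
Restricted to 09:00–18:20: 09:00–09:10, 09:20–11:20, 16:30–17:10, 17:50–18:20.
Windows ≥ 20 min: 09:20–11:20, 16:30–17:10, 17:50–18:20.
That's 3 windows.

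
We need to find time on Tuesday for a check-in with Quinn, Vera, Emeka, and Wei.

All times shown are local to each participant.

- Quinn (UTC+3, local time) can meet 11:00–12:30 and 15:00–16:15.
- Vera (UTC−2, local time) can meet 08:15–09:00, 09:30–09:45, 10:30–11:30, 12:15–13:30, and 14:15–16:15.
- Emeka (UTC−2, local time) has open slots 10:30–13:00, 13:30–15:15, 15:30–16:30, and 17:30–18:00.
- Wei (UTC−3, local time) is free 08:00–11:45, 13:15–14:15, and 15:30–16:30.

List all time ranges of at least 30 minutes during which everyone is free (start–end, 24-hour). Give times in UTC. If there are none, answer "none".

Quinn → UTC: 08:00–09:30, 12:00–13:15.
Vera → UTC: 10:15–11:00, 11:30–11:45, 12:30–13:30, 14:15–15:30, 16:15–18:15.
Emeka → UTC: 12:30–15:00, 15:30–17:15, 17:30–18:30, 19:30–20:00.
Wei → UTC: 11:00–14:45, 16:15–17:15, 18:30–19:30.
Quinn ∩ Vera: 12:30–13:15.
Quinn ∩ Vera ∩ Emeka: 12:30–13:15.
Quinn ∩ Vera ∩ Emeka ∩ Wei: 12:30–13:15.
Windows ≥ 30 min: 12:30–13:15.

12:30–13:15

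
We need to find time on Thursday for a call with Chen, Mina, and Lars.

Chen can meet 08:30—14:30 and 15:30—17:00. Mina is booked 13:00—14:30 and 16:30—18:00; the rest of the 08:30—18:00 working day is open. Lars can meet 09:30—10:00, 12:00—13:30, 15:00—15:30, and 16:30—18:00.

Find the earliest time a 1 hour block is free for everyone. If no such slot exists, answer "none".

Mina free within 08:30–18:00: 08:30–13:00, 14:30–16:30.
Chen ∩ Mina: 08:30–13:00, 15:30–16:30.
Chen ∩ Mina ∩ Lars: 09:30–10:00, 12:00–13:00.
Windows ≥ 60 min: 12:00–13:00.
Earliest such window starts at 12:00.

12:00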